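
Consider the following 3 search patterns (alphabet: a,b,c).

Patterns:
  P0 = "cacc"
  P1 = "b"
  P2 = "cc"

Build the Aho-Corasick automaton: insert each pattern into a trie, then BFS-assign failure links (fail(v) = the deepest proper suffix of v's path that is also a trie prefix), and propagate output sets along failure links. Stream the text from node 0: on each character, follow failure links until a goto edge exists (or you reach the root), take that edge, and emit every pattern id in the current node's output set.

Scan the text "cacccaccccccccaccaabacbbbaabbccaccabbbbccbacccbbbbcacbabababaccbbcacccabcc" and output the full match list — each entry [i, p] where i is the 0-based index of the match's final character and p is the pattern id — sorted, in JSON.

Build:
Trie (insert patterns):
  0='ε' goto b→5 c→1
  1='c' goto a→2 c→6
  2='ca' goto c→3
  3='cac' goto c→4
  4='cacc' goto ·  [P0 ends]
  5='b' goto ·  [P1 ends]
  6='cc' goto ·  [P2 ends]

BFS fail/out derivation:
  n1('c'): parent n0 fail=0; on 'c' 0 → fail=0;  out ∅∪∅=∅
  n5('b'): parent n0 fail=0; on 'b' 0 → fail=0;  out {1}∪∅={1}
  n2('ca'): parent n1 fail=0; on 'a' 0 → fail=0;  out ∅∪∅=∅
  n6('cc'): parent n1 fail=0; on 'c' 0 → fail=1;  out {2}∪∅={2}
  n3('cac'): parent n2 fail=0; on 'c' 0 → fail=1;  out ∅∪∅=∅
  n4('cacc'): parent n3 fail=1; on 'c' 1 → fail=6;  out {0}∪{2}={0,2}

Scan:
[0] read 'c'  n0⇒n1
[1] read 'a'  n1⇒n2
[2] read 'c'  n2⇒n3
[3] read 'c'  n3⇒n4  ** P0@[0:3],P2@[2:3]
[4] read 'c'  n4⇒n6 (fail-walked)  ** P2@[3:4]
[5] read 'a'  n6⇒n2 (fail-walked)
[6] read 'c'  n2⇒n3
[7] read 'c'  n3⇒n4  ** P0@[4:7],P2@[6:7]
[8] read 'c'  n4⇒n6 (fail-walked)  ** P2@[7:8]
[9] read 'c'  n6⇒n6 (fail-walked)  ** P2@[8:9]
[10] read 'c'  n6⇒n6 (fail-walked)  ** P2@[9:10]
[11] read 'c'  n6⇒n6 (fail-walked)  ** P2@[10:11]
[12] read 'c'  n6⇒n6 (fail-walked)  ** P2@[11:12]
[13] read 'c'  n6⇒n6 (fail-walked)  ** P2@[12:13]
[14] read 'a'  n6⇒n2 (fail-walked)
[15] read 'c'  n2⇒n3
[16] read 'c'  n3⇒n4  ** P0@[13:16],P2@[15:16]
[17] read 'a'  n4⇒n2 (fail-walked)
[18] read 'a'  n2⇒n0 (fail-walked)
[19] read 'b'  n0⇒n5  ** P1@[19:19]
[20] read 'a'  n5⇒n0 (fail-walked)
[21] read 'c'  n0⇒n1
[22] read 'b'  n1⇒n5 (fail-walked)  ** P1@[22:22]
[23] read 'b'  n5⇒n5 (fail-walked)  ** P1@[23:23]
[24] read 'b'  n5⇒n5 (fail-walked)  ** P1@[24:24]
[25] read 'a'  n5⇒n0 (fail-walked)
[26] read 'a'  n0⇒n0
[27] read 'b'  n0⇒n5  ** P1@[27:27]
[28] read 'b'  n5⇒n5 (fail-walked)  ** P1@[28:28]
[29] read 'c'  n5⇒n1 (fail-walked)
[30] read 'c'  n1⇒n6  ** P2@[29:30]
[31] read 'a'  n6⇒n2 (fail-walked)
[32] read 'c'  n2⇒n3
[33] read 'c'  n3⇒n4  ** P0@[30:33],P2@[32:33]
[34] read 'a'  n4⇒n2 (fail-walked)
[35] read 'b'  n2⇒n5 (fail-walked)  ** P1@[35:35]
[36] read 'b'  n5⇒n5 (fail-walked)  ** P1@[36:36]
[37] read 'b'  n5⇒n5 (fail-walked)  ** P1@[37:37]
[38] read 'b'  n5⇒n5 (fail-walked)  ** P1@[38:38]
[39] read 'c'  n5⇒n1 (fail-walked)
[40] read 'c'  n1⇒n6  ** P2@[39:40]
[41] read 'b'  n6⇒n5 (fail-walked)  ** P1@[41:41]
[42] read 'a'  n5⇒n0 (fail-walked)
[43] read 'c'  n0⇒n1
[44] read 'c'  n1⇒n6  ** P2@[43:44]
[45] read 'c'  n6⇒n6 (fail-walked)  ** P2@[44:45]
[46] read 'b'  n6⇒n5 (fail-walked)  ** P1@[46:46]
[47] read 'b'  n5⇒n5 (fail-walked)  ** P1@[47:47]
[48] read 'b'  n5⇒n5 (fail-walked)  ** P1@[48:48]
[49] read 'b'  n5⇒n5 (fail-walked)  ** P1@[49:49]
[50] read 'c'  n5⇒n1 (fail-walked)
[51] read 'a'  n1⇒n2
[52] read 'c'  n2⇒n3
[53] read 'b'  n3⇒n5 (fail-walked)  ** P1@[53:53]
[54] read 'a'  n5⇒n0 (fail-walked)
[55] read 'b'  n0⇒n5  ** P1@[55:55]
[56] read 'a'  n5⇒n0 (fail-walked)
[57] read 'b'  n0⇒n5  ** P1@[57:57]
[58] read 'a'  n5⇒n0 (fail-walked)
[59] read 'b'  n0⇒n5  ** P1@[59:59]
[60] read 'a'  n5⇒n0 (fail-walked)
[61] read 'c'  n0⇒n1
[62] read 'c'  n1⇒n6  ** P2@[61:62]
[63] read 'b'  n6⇒n5 (fail-walked)  ** P1@[63:63]
[64] read 'b'  n5⇒n5 (fail-walked)  ** P1@[64:64]
[65] read 'c'  n5⇒n1 (fail-walked)
[66] read 'a'  n1⇒n2
[67] read 'c'  n2⇒n3
[68] read 'c'  n3⇒n4  ** P0@[65:68],P2@[67:68]
[69] read 'c'  n4⇒n6 (fail-walked)  ** P2@[68:69]
[70] read 'a'  n6⇒n2 (fail-walked)
[71] read 'b'  n2⇒n5 (fail-walked)  ** P1@[71:71]
[72] read 'c'  n5⇒n1 (fail-walked)
[73] read 'c'  n1⇒n6  ** P2@[72:73]

All matches (sorted): [[3,0],[3,2],[4,2],[7,0],[7,2],[8,2],[9,2],[10,2],[11,2],[12,2],[13,2],[16,0],[16,2],[19,1],[22,1],[23,1],[24,1],[27,1],[28,1],[30,2],[33,0],[33,2],[35,1],[36,1],[37,1],[38,1],[40,2],[41,1],[44,2],[45,2],[46,1],[47,1],[48,1],[49,1],[53,1],[55,1],[57,1],[59,1],[62,2],[63,1],[64,1],[68,0],[68,2],[69,2],[71,1],[73,2]]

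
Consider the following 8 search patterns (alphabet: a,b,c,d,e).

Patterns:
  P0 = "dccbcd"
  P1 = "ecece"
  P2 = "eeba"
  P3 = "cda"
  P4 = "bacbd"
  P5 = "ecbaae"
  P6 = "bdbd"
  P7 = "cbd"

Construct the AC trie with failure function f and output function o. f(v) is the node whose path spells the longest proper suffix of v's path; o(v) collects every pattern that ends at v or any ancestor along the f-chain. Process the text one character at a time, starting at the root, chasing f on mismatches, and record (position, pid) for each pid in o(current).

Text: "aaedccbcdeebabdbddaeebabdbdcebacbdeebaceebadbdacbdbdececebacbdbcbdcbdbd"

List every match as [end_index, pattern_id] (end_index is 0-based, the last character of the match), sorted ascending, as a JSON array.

Construct AC machine:
Trie nodes:
  n0 'ε': b→18 c→15 d→1 e→7
  n1 'd': c→2
  n2 'dc': c→3
  n3 'dcc': b→4
  n4 'dccb': c→5
  n5 'dccbc': d→6
  n6 'dccbcd': ·  [P0 ends]
  n7 'e': c→8 e→12
  n8 'ec': b→23 e→9
  n9 'ece': c→10
  n10 'ecec': e→11
  n11 'ecece': ·  [P1 ends]
  n12 'ee': b→13
  n13 'eeb': a→14
  n14 'eeba': ·  [P2 ends]
  n15 'c': b→30 d→16
  n16 'cd': a→17
  n17 'cda': ·  [P3 ends]
  n18 'b': a→19 d→27
  n19 'ba': c→20
  n20 'bac': b→21
  n21 'bacb': d→22
  n22 'bacbd': ·  [P4 ends]
  n23 'ecb': a→24
  n24 'ecba': a→25
  n25 'ecbaa': e→26
  n26 'ecbaae': ·  [P5 ends]
  n27 'bd': b→28
  n28 'bdb': d→29
  n29 'bdbd': ·  [P6 ends]
  n30 'cb': d→31
  n31 'cbd': ·  [P7 ends]

Failure links (BFS by depth):
  fail(1) 'd': from fail(0)=0 chase 'd': 0 ⇒ 0;  out=∅∪out(0)=∅
  fail(7) 'e': from fail(0)=0 chase 'e': 0 ⇒ 0;  out=∅∪out(0)=∅
  fail(15) 'c': from fail(0)=0 chase 'c': 0 ⇒ 0;  out=∅∪out(0)=∅
  fail(18) 'b': from fail(0)=0 chase 'b': 0 ⇒ 0;  out=∅∪out(0)=∅
  fail(2) 'dc': from fail(1)=0 chase 'c': 0 ⇒ 15;  out=∅∪out(15)=∅
  fail(8) 'ec': from fail(7)=0 chase 'c': 0 ⇒ 15;  out=∅∪out(15)=∅
  fail(12) 'ee': from fail(7)=0 chase 'e': 0 ⇒ 7;  out=∅∪out(7)=∅
  fail(16) 'cd': from fail(15)=0 chase 'd': 0 ⇒ 1;  out=∅∪out(1)=∅
  fail(19) 'ba': from fail(18)=0 chase 'a': 0 ⇒ 0;  out=∅∪out(0)=∅
  fail(27) 'bd': from fail(18)=0 chase 'd': 0 ⇒ 1;  out=∅∪out(1)=∅
  fail(30) 'cb': from fail(15)=0 chase 'b': 0 ⇒ 18;  out=∅∪out(18)=∅
  fail(3) 'dcc': from fail(2)=15 chase 'c': 15→0 ⇒ 15;  out=∅∪out(15)=∅
  fail(9) 'ece': from fail(8)=15 chase 'e': 15→0 ⇒ 7;  out=∅∪out(7)=∅
  fail(13) 'eeb': from fail(12)=7 chase 'b': 7→0 ⇒ 18;  out=∅∪out(18)=∅
  fail(17) 'cda': from fail(16)=1 chase 'a': 1→0 ⇒ 0;  out={3}∪out(0)={3}
  fail(20) 'bac': from fail(19)=0 chase 'c': 0 ⇒ 15;  out=∅∪out(15)=∅
  fail(23) 'ecb': from fail(8)=15 chase 'b': 15 ⇒ 30;  out=∅∪out(30)=∅
  fail(28) 'bdb': from fail(27)=1 chase 'b': 1→0 ⇒ 18;  out=∅∪out(18)=∅
  fail(31) 'cbd': from fail(30)=18 chase 'd': 18 ⇒ 27;  out={7}∪out(27)={7}
  fail(4) 'dccb': from fail(3)=15 chase 'b': 15 ⇒ 30;  out=∅∪out(30)=∅
  fail(10) 'ecec': from fail(9)=7 chase 'c': 7 ⇒ 8;  out=∅∪out(8)=∅
  fail(14) 'eeba': from fail(13)=18 chase 'a': 18 ⇒ 19;  out={2}∪out(19)={2}
  fail(21) 'bacb': from fail(20)=15 chase 'b': 15 ⇒ 30;  out=∅∪out(30)=∅
  fail(24) 'ecba': from fail(23)=30 chase 'a': 30→18 ⇒ 19;  out=∅∪out(19)=∅
  fail(29) 'bdbd': from fail(28)=18 chase 'd': 18 ⇒ 27;  out={6}∪out(27)={6}
  fail(5) 'dccbc': from fail(4)=30 chase 'c': 30→18→0 ⇒ 15;  out=∅∪out(15)=∅
  fail(11) 'ecece': from fail(10)=8 chase 'e': 8 ⇒ 9;  out={1}∪out(9)={1}
  fail(22) 'bacbd': from fail(21)=30 chase 'd': 30 ⇒ 31;  out={4}∪out(31)={4,7}
  fail(25) 'ecbaa': from fail(24)=19 chase 'a': 19→0 ⇒ 0;  out=∅∪out(0)=∅
  fail(6) 'dccbcd': from fail(5)=15 chase 'd': 15 ⇒ 16;  out={0}∪out(16)={0}
  fail(26) 'ecbaae': from fail(25)=0 chase 'e': 0 ⇒ 7;  out={5}∪out(7)={5}

Scan:
i=0 'a': node 0→0
i=1 'a': node 0→0
i=2 'e': node 0→7
i=3 'd': node 7→1 (via fail)
i=4 'c': node 1→2
i=5 'c': node 2→3
i=6 'b': node 3→4
i=7 'c': node 4→5
i=8 'd': node 5→6  emit P0@[3:8]
i=9 'e': node 6→7 (via fail)
i=10 'e': node 7→12
i=11 'b': node 12→13
i=12 'a': node 13→14  emit P2@[9:12]
i=13 'b': node 14→18 (via fail)
i=14 'd': node 18→27
i=15 'b': node 27→28
i=16 'd': node 28→29  emit P6@[13:16]
i=17 'd': node 29→1 (via fail)
i=18 'a': node 1→0 (via fail)
i=19 'e': node 0→7
i=20 'e': node 7→12
i=21 'b': node 12→13
i=22 'a': node 13→14  emit P2@[19:22]
i=23 'b': node 14→18 (via fail)
i=24 'd': node 18→27
i=25 'b': node 27→28
i=26 'd': node 28→29  emit P6@[23:26]
i=27 'c': node 29→2 (via fail)
i=28 'e': node 2→7 (via fail)
i=29 'b': node 7→18 (via fail)
i=30 'a': node 18→19
i=31 'c': node 19→20
i=32 'b': node 20→21
i=33 'd': node 21→22  emit P4@[29:33],P7@[31:33]
i=34 'e': node 22→7 (via fail)
i=35 'e': node 7→12
i=36 'b': node 12→13
i=37 'a': node 13→14  emit P2@[34:37]
i=38 'c': node 14→20 (via fail)
i=39 'e': node 20→7 (via fail)
i=40 'e': node 7→12
i=41 'b': node 12→13
i=42 'a': node 13→14  emit P2@[39:42]
i=43 'd': node 14→1 (via fail)
i=44 'b': node 1→18 (via fail)
i=45 'd': node 18→27
i=46 'a': node 27→0 (via fail)
i=47 'c': node 0→15
i=48 'b': node 15→30
i=49 'd': node 30→31  emit P7@[47:49]
i=50 'b': node 31→28 (via fail)
i=51 'd': node 28→29  emit P6@[48:51]
i=52 'e': node 29→7 (via fail)
i=53 'c': node 7→8
i=54 'e': node 8→9
i=55 'c': node 9→10
i=56 'e': node 10→11  emit P1@[52:56]
i=57 'b': node 11→18 (via fail)
i=58 'a': node 18→19
i=59 'c': node 19→20
i=60 'b': node 20→21
i=61 'd': node 21→22  emit P4@[57:61],P7@[59:61]
i=62 'b': node 22→28 (via fail)
i=63 'c': node 28→15 (via fail)
i=64 'b': node 15→30
i=65 'd': node 30→31  emit P7@[63:65]
i=66 'c': node 31→2 (via fail)
i=67 'b': node 2→30 (via fail)
i=68 'd': node 30→31  emit P7@[66:68]
i=69 'b': node 31→28 (via fail)
i=70 'd': node 28→29  emit P6@[67:70]

Matches: [[8,0],[12,2],[16,6],[22,2],[26,6],[33,4],[33,7],[37,2],[42,2],[49,7],[51,6],[56,1],[61,4],[61,7],[65,7],[68,7],[70,6]]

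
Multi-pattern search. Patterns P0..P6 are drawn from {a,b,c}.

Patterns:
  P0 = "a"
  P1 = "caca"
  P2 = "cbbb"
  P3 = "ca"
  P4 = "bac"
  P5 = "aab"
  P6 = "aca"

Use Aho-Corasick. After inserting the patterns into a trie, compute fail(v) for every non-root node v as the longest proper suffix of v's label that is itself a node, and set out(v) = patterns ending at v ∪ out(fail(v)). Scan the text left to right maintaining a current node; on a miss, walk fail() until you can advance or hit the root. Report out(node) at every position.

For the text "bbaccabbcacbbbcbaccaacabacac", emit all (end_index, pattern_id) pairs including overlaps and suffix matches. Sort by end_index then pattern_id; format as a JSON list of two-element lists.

Construct AC machine:
Trie nodes:
  0='ε' goto a→1 b→9 c→2
  1='a' goto a→12 c→14  [P0 ends]
  2='c' goto a→3 b→6
  3='ca' goto c→4  [P3 ends]
  4='cac' goto a→5
  5='caca' goto ·  [P1 ends]
  6='cb' goto b→7
  7='cbb' goto b→8
  8='cbbb' goto ·  [P2 ends]
  9='b' goto a→10
  10='ba' goto c→11
  11='bac' goto ·  [P4 ends]
  12='aa' goto b→13
  13='aab' goto ·  [P5 ends]
  14='ac' goto a→15
  15='aca' goto ·  [P6 ends]

Failure links (BFS by depth):
  fail(1) 'a': from fail(0)=0 chase 'a': 0 ⇒ 0;  out={0}∪out(0)={0}
  fail(2) 'c': from fail(0)=0 chase 'c': 0 ⇒ 0;  out=∅∪out(0)=∅
  fail(9) 'b': from fail(0)=0 chase 'b': 0 ⇒ 0;  out=∅∪out(0)=∅
  fail(3) 'ca': from fail(2)=0 chase 'a': 0 ⇒ 1;  out={3}∪out(1)={0,3}
  fail(6) 'cb': from fail(2)=0 chase 'b': 0 ⇒ 9;  out=∅∪out(9)=∅
  fail(10) 'ba': from fail(9)=0 chase 'a': 0 ⇒ 1;  out=∅∪out(1)={0}
  fail(12) 'aa': from fail(1)=0 chase 'a': 0 ⇒ 1;  out=∅∪out(1)={0}
  fail(14) 'ac': from fail(1)=0 chase 'c': 0 ⇒ 2;  out=∅∪out(2)=∅
  fail(4) 'cac': from fail(3)=1 chase 'c': 1 ⇒ 14;  out=∅∪out(14)=∅
  fail(7) 'cbb': from fail(6)=9 chase 'b': 9→0 ⇒ 9;  out=∅∪out(9)=∅
  fail(11) 'bac': from fail(10)=1 chase 'c': 1 ⇒ 14;  out={4}∪out(14)={4}
  fail(13) 'aab': from fail(12)=1 chase 'b': 1→0 ⇒ 9;  out={5}∪out(9)={5}
  fail(15) 'aca': from fail(14)=2 chase 'a': 2 ⇒ 3;  out={6}∪out(3)={0,3,6}
  fail(5) 'caca': from fail(4)=14 chase 'a': 14 ⇒ 15;  out={1}∪out(15)={0,1,3,6}
  fail(8) 'cbbb': from fail(7)=9 chase 'b': 9→0 ⇒ 9;  out={2}∪out(9)={2}

Scan:
pos 0 'b': at 9
pos 1 'b': at 9 (fail-walked)
pos 2 'a': at 10  → match P0@[2:2]
pos 3 'c': at 11  → match P4@[1:3]
pos 4 'c': at 2 (fail-walked)
pos 5 'a': at 3  → match P0@[5:5],P3@[4:5]
pos 6 'b': at 9 (fail-walked)
pos 7 'b': at 9 (fail-walked)
pos 8 'c': at 2 (fail-walked)
pos 9 'a': at 3  → match P0@[9:9],P3@[8:9]
pos 10 'c': at 4
pos 11 'b': at 6 (fail-walked)
pos 12 'b': at 7
pos 13 'b': at 8  → match P2@[10:13]
pos 14 'c': at 2 (fail-walked)
pos 15 'b': at 6
pos 16 'a': at 10 (fail-walked)  → match P0@[16:16]
pos 17 'c': at 11  → match P4@[15:17]
pos 18 'c': at 2 (fail-walked)
pos 19 'a': at 3  → match P0@[19:19],P3@[18:19]
pos 20 'a': at 12 (fail-walked)  → match P0@[20:20]
pos 21 'c': at 14 (fail-walked)
pos 22 'a': at 15  → match P0@[22:22],P3@[21:22],P6@[20:22]
pos 23 'b': at 9 (fail-walked)
pos 24 'a': at 10  → match P0@[24:24]
pos 25 'c': at 11  → match P4@[23:25]
pos 26 'a': at 15 (fail-walked)  → match P0@[26:26],P3@[25:26],P6@[24:26]
pos 27 'c': at 4 (fail-walked)

Result: [[2,0],[3,4],[5,0],[5,3],[9,0],[9,3],[13,2],[16,0],[17,4],[19,0],[19,3],[20,0],[22,0],[22,3],[22,6],[24,0],[25,4],[26,0],[26,3],[26,6]]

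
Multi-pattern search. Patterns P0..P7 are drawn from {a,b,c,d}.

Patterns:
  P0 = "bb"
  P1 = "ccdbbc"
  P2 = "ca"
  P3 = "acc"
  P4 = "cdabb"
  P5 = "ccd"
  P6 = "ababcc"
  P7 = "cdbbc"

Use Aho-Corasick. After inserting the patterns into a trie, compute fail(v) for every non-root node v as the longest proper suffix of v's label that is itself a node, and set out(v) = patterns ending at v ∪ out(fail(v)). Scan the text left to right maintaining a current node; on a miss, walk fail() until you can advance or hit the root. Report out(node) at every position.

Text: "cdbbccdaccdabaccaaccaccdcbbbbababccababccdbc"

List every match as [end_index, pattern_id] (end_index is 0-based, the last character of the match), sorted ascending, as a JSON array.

Construct AC machine:
Trie nodes:
  n0 'ε': a→10 b→1 c→3
  n1 'b': b→2
  n2 'bb': ·  ←P0
  n3 'c': a→9 c→4 d→13
  n4 'cc': d→5
  n5 'ccd': b→6  ←P5
  n6 'ccdb': b→7
  n7 'ccdbb': c→8
  n8 'ccdbbc': ·  ←P1
  n9 'ca': ·  ←P2
  n10 'a': b→17 c→11
  n11 'ac': c→12
  n12 'acc': ·  ←P3
  n13 'cd': a→14 b→22
  n14 'cda': b→15
  n15 'cdab': b→16
  n16 'cdabb': ·  ←P4
  n17 'ab': a→18
  n18 'aba': b→19
  n19 'abab': c→20
  n20 'ababc': c→21
  n21 'ababcc': ·  ←P6
  n22 'cdb': b→23
  n23 'cdbb': c→24
  n24 'cdbbc': ·  ←P7

Failure links (BFS by depth):
  n1('b'): parent n0 fail=0; on 'b' 0 → fail=0;  out ∅∪∅=∅
  n3('c'): parent n0 fail=0; on 'c' 0 → fail=0;  out ∅∪∅=∅
  n10('a'): parent n0 fail=0; on 'a' 0 → fail=0;  out ∅∪∅=∅
  n2('bb'): parent n1 fail=0; on 'b' 0 → fail=1;  out {0}∪∅={0}
  n4('cc'): parent n3 fail=0; on 'c' 0 → fail=3;  out ∅∪∅=∅
  n9('ca'): parent n3 fail=0; on 'a' 0 → fail=10;  out {2}∪∅={2}
  n11('ac'): parent n10 fail=0; on 'c' 0 → fail=3;  out ∅∪∅=∅
  n13('cd'): parent n3 fail=0; on 'd' 0 → fail=0;  out ∅∪∅=∅
  n17('ab'): parent n10 fail=0; on 'b' 0 → fail=1;  out ∅∪∅=∅
  n5('ccd'): parent n4 fail=3; on 'd' 3 → fail=13;  out {5}∪∅={5}
  n12('acc'): parent n11 fail=3; on 'c' 3 → fail=4;  out {3}∪∅={3}
  n14('cda'): parent n13 fail=0; on 'a' 0 → fail=10;  out ∅∪∅=∅
  n18('aba'): parent n17 fail=1; on 'a' 1→0 → fail=10;  out ∅∪∅=∅
  n22('cdb'): parent n13 fail=0; on 'b' 0 → fail=1;  out ∅∪∅=∅
  n6('ccdb'): parent n5 fail=13; on 'b' 13 → fail=22;  out ∅∪∅=∅
  n15('cdab'): parent n14 fail=10; on 'b' 10 → fail=17;  out ∅∪∅=∅
  n19('abab'): parent n18 fail=10; on 'b' 10 → fail=17;  out ∅∪∅=∅
  n23('cdbb'): parent n22 fail=1; on 'b' 1 → fail=2;  out ∅∪{0}={0}
  n7('ccdbb'): parent n6 fail=22; on 'b' 22 → fail=23;  out ∅∪{0}={0}
  n16('cdabb'): parent n15 fail=17; on 'b' 17→1 → fail=2;  out {4}∪{0}={0,4}
  n20('ababc'): parent n19 fail=17; on 'c' 17→1→0 → fail=3;  out ∅∪∅=∅
  n24('cdbbc'): parent n23 fail=2; on 'c' 2→1→0 → fail=3;  out {7}∪∅={7}
  n8('ccdbbc'): parent n7 fail=23; on 'c' 23 → fail=24;  out {1}∪{7}={1,7}
  n21('ababcc'): parent n20 fail=3; on 'c' 3 → fail=4;  out {6}∪∅={6}

Text stream:
pos 0 'c': at 3
pos 1 'd': at 13
pos 2 'b': at 22
pos 3 'b': at 23  ** P0@[2:3]
pos 4 'c': at 24  ** P7@[0:4]
pos 5 'c': at 4 (via fail)
pos 6 'd': at 5  ** P5@[4:6]
pos 7 'a': at 14 (via fail)
pos 8 'c': at 11 (via fail)
pos 9 'c': at 12  ** P3@[7:9]
pos 10 'd': at 5 (via fail)  ** P5@[8:10]
pos 11 'a': at 14 (via fail)
pos 12 'b': at 15
pos 13 'a': at 18 (via fail)
pos 14 'c': at 11 (via fail)
pos 15 'c': at 12  ** P3@[13:15]
pos 16 'a': at 9 (via fail)  ** P2@[15:16]
pos 17 'a': at 10 (via fail)
pos 18 'c': at 11
pos 19 'c': at 12  ** P3@[17:19]
pos 20 'a': at 9 (via fail)  ** P2@[19:20]
pos 21 'c': at 11 (via fail)
pos 22 'c': at 12  ** P3@[20:22]
pos 23 'd': at 5 (via fail)  ** P5@[21:23]
pos 24 'c': at 3 (via fail)
pos 25 'b': at 1 (via fail)
pos 26 'b': at 2  ** P0@[25:26]
pos 27 'b': at 2 (via fail)  ** P0@[26:27]
pos 28 'b': at 2 (via fail)  ** P0@[27:28]
pos 29 'a': at 10 (via fail)
pos 30 'b': at 17
pos 31 'a': at 18
pos 32 'b': at 19
pos 33 'c': at 20
pos 34 'c': at 21  ** P6@[29:34]
pos 35 'a': at 9 (via fail)  ** P2@[34:35]
pos 36 'b': at 17 (via fail)
pos 37 'a': at 18
pos 38 'b': at 19
pos 39 'c': at 20
pos 40 'c': at 21  ** P6@[35:40]
pos 41 'd': at 5 (via fail)  ** P5@[39:41]
pos 42 'b': at 6
pos 43 'c': at 3 (via fail)

All matches (sorted): [[3,0],[4,7],[6,5],[9,3],[10,5],[15,3],[16,2],[19,3],[20,2],[22,3],[23,5],[26,0],[27,0],[28,0],[34,6],[35,2],[40,6],[41,5]]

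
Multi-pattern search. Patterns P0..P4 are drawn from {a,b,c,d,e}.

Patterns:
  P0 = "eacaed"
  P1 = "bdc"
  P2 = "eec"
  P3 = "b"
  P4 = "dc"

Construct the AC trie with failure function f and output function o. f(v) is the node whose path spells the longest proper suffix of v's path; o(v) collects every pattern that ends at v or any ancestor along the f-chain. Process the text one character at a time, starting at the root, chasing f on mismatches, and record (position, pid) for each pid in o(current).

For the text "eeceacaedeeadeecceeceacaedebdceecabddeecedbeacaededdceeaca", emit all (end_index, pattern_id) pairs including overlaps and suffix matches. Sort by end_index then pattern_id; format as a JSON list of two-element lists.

Build:
Trie nodes:
  n0 'ε': b→7 d→12 e→1
  n1 'e': a→2 e→10
  n2 'ea': c→3
  n3 'eac': a→4
  n4 'eaca': e→5
  n5 'eacae': d→6
  n6 'eacaed': ·  [P0 ends]
  n7 'b': d→8  [P3 ends]
  n8 'bd': c→9
  n9 'bdc': ·  [P1 ends]
  n10 'ee': c→11
  n11 'eec': ·  [P2 ends]
  n12 'd': c→13
  n13 'dc': ·  [P4 ends]

Failure links (BFS by depth):
  n1('e'): parent n0 fail=0; on 'e' 0 → fail=0;  out ∅∪∅=∅
  n7('b'): parent n0 fail=0; on 'b' 0 → fail=0;  out {3}∪∅={3}
  n12('d'): parent n0 fail=0; on 'd' 0 → fail=0;  out ∅∪∅=∅
  n2('ea'): parent n1 fail=0; on 'a' 0 → fail=0;  out ∅∪∅=∅
  n8('bd'): parent n7 fail=0; on 'd' 0 → fail=12;  out ∅∪∅=∅
  n10('ee'): parent n1 fail=0; on 'e' 0 → fail=1;  out ∅∪∅=∅
  n13('dc'): parent n12 fail=0; on 'c' 0 → fail=0;  out {4}∪∅={4}
  n3('eac'): parent n2 fail=0; on 'c' 0 → fail=0;  out ∅∪∅=∅
  n9('bdc'): parent n8 fail=12; on 'c' 12 → fail=13;  out {1}∪{4}={1,4}
  n11('eec'): parent n10 fail=1; on 'c' 1→0 → fail=0;  out {2}∪∅={2}
  n4('eaca'): parent n3 fail=0; on 'a' 0 → fail=0;  out ∅∪∅=∅
  n5('eacae'): parent n4 fail=0; on 'e' 0 → fail=1;  out ∅∪∅=∅
  n6('eacaed'): parent n5 fail=1; on 'd' 1→0 → fail=12;  out {0}∪∅={0}

Text stream:
pos 0 'e': at 1
pos 1 'e': at 10
pos 2 'c': at 11  ** P2@[0:2]
pos 3 'e': at 1 ·f
pos 4 'a': at 2
pos 5 'c': at 3
pos 6 'a': at 4
pos 7 'e': at 5
pos 8 'd': at 6  ** P0@[3:8]
pos 9 'e': at 1 ·f
pos 10 'e': at 10
pos 11 'a': at 2 ·f
pos 12 'd': at 12 ·f
pos 13 'e': at 1 ·f
pos 14 'e': at 10
pos 15 'c': at 11  ** P2@[13:15]
pos 16 'c': at 0 ·f
pos 17 'e': at 1
pos 18 'e': at 10
pos 19 'c': at 11  ** P2@[17:19]
pos 20 'e': at 1 ·f
pos 21 'a': at 2
pos 22 'c': at 3
pos 23 'a': at 4
pos 24 'e': at 5
pos 25 'd': at 6  ** P0@[20:25]
pos 26 'e': at 1 ·f
pos 27 'b': at 7 ·f  ** P3@[27:27]
pos 28 'd': at 8
pos 29 'c': at 9  ** P1@[27:29],P4@[28:29]
pos 30 'e': at 1 ·f
pos 31 'e': at 10
pos 32 'c': at 11  ** P2@[30:32]
pos 33 'a': at 0 ·f
pos 34 'b': at 7  ** P3@[34:34]
pos 35 'd': at 8
pos 36 'd': at 12 ·f
pos 37 'e': at 1 ·f
pos 38 'e': at 10
pos 39 'c': at 11  ** P2@[37:39]
pos 40 'e': at 1 ·f
pos 41 'd': at 12 ·f
pos 42 'b': at 7 ·f  ** P3@[42:42]
pos 43 'e': at 1 ·f
pos 44 'a': at 2
pos 45 'c': at 3
pos 46 'a': at 4
pos 47 'e': at 5
pos 48 'd': at 6  ** P0@[43:48]
pos 49 'e': at 1 ·f
pos 50 'd': at 12 ·f
pos 51 'd': at 12 ·f
pos 52 'c': at 13  ** P4@[51:52]
pos 53 'e': at 1 ·f
pos 54 'e': at 10
pos 55 'a': at 2 ·f
pos 56 'c': at 3
pos 57 'a': at 4

All matches (sorted): [[2,2],[8,0],[15,2],[19,2],[25,0],[27,3],[29,1],[29,4],[32,2],[34,3],[39,2],[42,3],[48,0],[52,4]]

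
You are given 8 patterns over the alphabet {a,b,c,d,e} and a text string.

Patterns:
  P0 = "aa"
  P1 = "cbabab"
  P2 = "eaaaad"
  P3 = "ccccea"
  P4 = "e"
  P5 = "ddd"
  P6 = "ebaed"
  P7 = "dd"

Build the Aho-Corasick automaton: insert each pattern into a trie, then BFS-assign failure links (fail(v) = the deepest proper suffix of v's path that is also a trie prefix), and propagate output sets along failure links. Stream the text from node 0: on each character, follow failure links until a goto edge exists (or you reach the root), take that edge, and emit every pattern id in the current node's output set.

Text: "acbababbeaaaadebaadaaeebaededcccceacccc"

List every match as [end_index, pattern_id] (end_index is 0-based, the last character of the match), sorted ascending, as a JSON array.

Build:
Trie (insert patterns):
  0='ε' goto a→1 c→3 d→20 e→9
  1='a' goto a→2
  2='aa' goto ·  [P0 ends]
  3='c' goto b→4 c→15
  4='cb' goto a→5
  5='cba' goto b→6
  6='cbab' goto a→7
  7='cbaba' goto b→8
  8='cbabab' goto ·  [P1 ends]
  9='e' goto a→10 b→23  [P4 ends]
  10='ea' goto a→11
  11='eaa' goto a→12
  12='eaaa' goto a→13
  13='eaaaa' goto d→14
  14='eaaaad' goto ·  [P2 ends]
  15='cc' goto c→16
  16='ccc' goto c→17
  17='cccc' goto e→18
  18='cccce' goto a→19
  19='ccccea' goto ·  [P3 ends]
  20='d' goto d→21
  21='dd' goto d→22  [P7 ends]
  22='ddd' goto ·  [P5 ends]
  23='eb' goto a→24
  24='eba' goto e→25
  25='ebae' goto d→26
  26='ebaed' goto ·  [P6 ends]

Failure links (BFS by depth):
  n1('a'): parent n0 fail=0; on 'a' 0 → fail=0;  out ∅∪∅=∅
  n3('c'): parent n0 fail=0; on 'c' 0 → fail=0;  out ∅∪∅=∅
  n9('e'): parent n0 fail=0; on 'e' 0 → fail=0;  out {4}∪∅={4}
  n20('d'): parent n0 fail=0; on 'd' 0 → fail=0;  out ∅∪∅=∅
  n2('aa'): parent n1 fail=0; on 'a' 0 → fail=1;  out {0}∪∅={0}
  n4('cb'): parent n3 fail=0; on 'b' 0 → fail=0;  out ∅∪∅=∅
  n10('ea'): parent n9 fail=0; on 'a' 0 → fail=1;  out ∅∪∅=∅
  n15('cc'): parent n3 fail=0; on 'c' 0 → fail=3;  out ∅∪∅=∅
  n21('dd'): parent n20 fail=0; on 'd' 0 → fail=20;  out {7}∪∅={7}
  n23('eb'): parent n9 fail=0; on 'b' 0 → fail=0;  out ∅∪∅=∅
  n5('cba'): parent n4 fail=0; on 'a' 0 → fail=1;  out ∅∪∅=∅
  n11('eaa'): parent n10 fail=1; on 'a' 1 → fail=2;  out ∅∪{0}={0}
  n16('ccc'): parent n15 fail=3; on 'c' 3 → fail=15;  out ∅∪∅=∅
  n22('ddd'): parent n21 fail=20; on 'd' 20 → fail=21;  out {5}∪{7}={5,7}
  n24('eba'): parent n23 fail=0; on 'a' 0 → fail=1;  out ∅∪∅=∅
  n6('cbab'): parent n5 fail=1; on 'b' 1→0 → fail=0;  out ∅∪∅=∅
  n12('eaaa'): parent n11 fail=2; on 'a' 2→1 → fail=2;  out ∅∪{0}={0}
  n17('cccc'): parent n16 fail=15; on 'c' 15 → fail=16;  out ∅∪∅=∅
  n25('ebae'): parent n24 fail=1; on 'e' 1→0 → fail=9;  out ∅∪{4}={4}
  n7('cbaba'): parent n6 fail=0; on 'a' 0 → fail=1;  out ∅∪∅=∅
  n13('eaaaa'): parent n12 fail=2; on 'a' 2→1 → fail=2;  out ∅∪{0}={0}
  n18('cccce'): parent n17 fail=16; on 'e' 16→15→3→0 → fail=9;  out ∅∪{4}={4}
  n26('ebaed'): parent n25 fail=9; on 'd' 9→0 → fail=20;  out {6}∪∅={6}
  n8('cbabab'): parent n7 fail=1; on 'b' 1→0 → fail=0;  out {1}∪∅={1}
  n14('eaaaad'): parent n13 fail=2; on 'd' 2→1→0 → fail=20;  out {2}∪∅={2}
  n19('ccccea'): parent n18 fail=9; on 'a' 9 → fail=10;  out {3}∪∅={3}

Scan:
[0] read 'a'  n0⇒n1
[1] read 'c'  n1⇒n3 (via fail)
[2] read 'b'  n3⇒n4
[3] read 'a'  n4⇒n5
[4] read 'b'  n5⇒n6
[5] read 'a'  n6⇒n7
[6] read 'b'  n7⇒n8  emit P1@[1:6]
[7] read 'b'  n8⇒n0 (via fail)
[8] read 'e'  n0⇒n9  emit P4@[8:8]
[9] read 'a'  n9⇒n10
[10] read 'a'  n10⇒n11  emit P0@[9:10]
[11] read 'a'  n11⇒n12  emit P0@[10:11]
[12] read 'a'  n12⇒n13  emit P0@[11:12]
[13] read 'd'  n13⇒n14  emit P2@[8:13]
[14] read 'e'  n14⇒n9 (via fail)  emit P4@[14:14]
[15] read 'b'  n9⇒n23
[16] read 'a'  n23⇒n24
[17] read 'a'  n24⇒n2 (via fail)  emit P0@[16:17]
[18] read 'd'  n2⇒n20 (via fail)
[19] read 'a'  n20⇒n1 (via fail)
[20] read 'a'  n1⇒n2  emit P0@[19:20]
[21] read 'e'  n2⇒n9 (via fail)  emit P4@[21:21]
[22] read 'e'  n9⇒n9 (via fail)  emit P4@[22:22]
[23] read 'b'  n9⇒n23
[24] read 'a'  n23⇒n24
[25] read 'e'  n24⇒n25  emit P4@[25:25]
[26] read 'd'  n25⇒n26  emit P6@[22:26]
[27] read 'e'  n26⇒n9 (via fail)  emit P4@[27:27]
[28] read 'd'  n9⇒n20 (via fail)
[29] read 'c'  n20⇒n3 (via fail)
[30] read 'c'  n3⇒n15
[31] read 'c'  n15⇒n16
[32] read 'c'  n16⇒n17
[33] read 'e'  n17⇒n18  emit P4@[33:33]
[34] read 'a'  n18⇒n19  emit P3@[29:34]
[35] read 'c'  n19⇒n3 (via fail)
[36] read 'c'  n3⇒n15
[37] read 'c'  n15⇒n16
[38] read 'c'  n16⇒n17

Matches: [[6,1],[8,4],[10,0],[11,0],[12,0],[13,2],[14,4],[17,0],[20,0],[21,4],[22,4],[25,4],[26,6],[27,4],[33,4],[34,3]]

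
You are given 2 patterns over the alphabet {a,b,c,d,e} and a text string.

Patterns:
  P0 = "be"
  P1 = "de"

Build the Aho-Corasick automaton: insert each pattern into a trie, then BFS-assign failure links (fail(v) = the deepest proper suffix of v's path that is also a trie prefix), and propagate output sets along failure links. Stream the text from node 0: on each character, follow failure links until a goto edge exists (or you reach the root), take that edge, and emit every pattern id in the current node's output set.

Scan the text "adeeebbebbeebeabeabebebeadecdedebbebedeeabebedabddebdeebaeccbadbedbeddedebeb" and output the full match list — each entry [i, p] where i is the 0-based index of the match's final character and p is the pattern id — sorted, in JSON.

Build:
Trie (insert patterns):
  n0 'ε': b→1 d→3
  n1 'b': e→2
  n2 'be': ·  ←P0
  n3 'd': e→4
  n4 'de': ·  ←P1

BFS fail/out derivation:
  fail(1) 'b': from fail(0)=0 chase 'b': 0 ⇒ 0;  out=∅∪out(0)=∅
  fail(3) 'd': from fail(0)=0 chase 'd': 0 ⇒ 0;  out=∅∪out(0)=∅
  fail(2) 'be': from fail(1)=0 chase 'e': 0 ⇒ 0;  out={0}∪out(0)={0}
  fail(4) 'de': from fail(3)=0 chase 'e': 0 ⇒ 0;  out={1}∪out(0)={1}

Scan:
i=0 'a': node 0→0
i=1 'd': node 0→3
i=2 'e': node 3→4  ** P1@[1:2]
i=3 'e': node 4→0 ·f
i=4 'e': node 0→0
i=5 'b': node 0→1
i=6 'b': node 1→1 ·f
i=7 'e': node 1→2  ** P0@[6:7]
i=8 'b': node 2→1 ·f
i=9 'b': node 1→1 ·f
i=10 'e': node 1→2  ** P0@[9:10]
i=11 'e': node 2→0 ·f
i=12 'b': node 0→1
i=13 'e': node 1→2  ** P0@[12:13]
i=14 'a': node 2→0 ·f
i=15 'b': node 0→1
i=16 'e': node 1→2  ** P0@[15:16]
i=17 'a': node 2→0 ·f
i=18 'b': node 0→1
i=19 'e': node 1→2  ** P0@[18:19]
i=20 'b': node 2→1 ·f
i=21 'e': node 1→2  ** P0@[20:21]
i=22 'b': node 2→1 ·f
i=23 'e': node 1→2  ** P0@[22:23]
i=24 'a': node 2→0 ·f
i=25 'd': node 0→3
i=26 'e': node 3→4  ** P1@[25:26]
i=27 'c': node 4→0 ·f
i=28 'd': node 0→3
i=29 'e': node 3→4  ** P1@[28:29]
i=30 'd': node 4→3 ·f
i=31 'e': node 3→4  ** P1@[30:31]
i=32 'b': node 4→1 ·f
i=33 'b': node 1→1 ·f
i=34 'e': node 1→2  ** P0@[33:34]
i=35 'b': node 2→1 ·f
i=36 'e': node 1→2  ** P0@[35:36]
i=37 'd': node 2→3 ·f
i=38 'e': node 3→4  ** P1@[37:38]
i=39 'e': node 4→0 ·f
i=40 'a': node 0→0
i=41 'b': node 0→1
i=42 'e': node 1→2  ** P0@[41:42]
i=43 'b': node 2→1 ·f
i=44 'e': node 1→2  ** P0@[43:44]
i=45 'd': node 2→3 ·f
i=46 'a': node 3→0 ·f
i=47 'b': node 0→1
i=48 'd': node 1→3 ·f
i=49 'd': node 3→3 ·f
i=50 'e': node 3→4  ** P1@[49:50]
i=51 'b': node 4→1 ·f
i=52 'd': node 1→3 ·f
i=53 'e': node 3→4  ** P1@[52:53]
i=54 'e': node 4→0 ·f
i=55 'b': node 0→1
i=56 'a': node 1→0 ·f
i=57 'e': node 0→0
i=58 'c': node 0→0
i=59 'c': node 0→0
i=60 'b': node 0→1
i=61 'a': node 1→0 ·f
i=62 'd': node 0→3
i=63 'b': node 3→1 ·f
i=64 'e': node 1→2  ** P0@[63:64]
i=65 'd': node 2→3 ·f
i=66 'b': node 3→1 ·f
i=67 'e': node 1→2  ** P0@[66:67]
i=68 'd': node 2→3 ·f
i=69 'd': node 3→3 ·f
i=70 'e': node 3→4  ** P1@[69:70]
i=71 'd': node 4→3 ·f
i=72 'e': node 3→4  ** P1@[71:72]
i=73 'b': node 4→1 ·f
i=74 'e': node 1→2  ** P0@[73:74]
i=75 'b': node 2→1 ·f

Result: [[2,1],[7,0],[10,0],[13,0],[16,0],[19,0],[21,0],[23,0],[26,1],[29,1],[31,1],[34,0],[36,0],[38,1],[42,0],[44,0],[50,1],[53,1],[64,0],[67,0],[70,1],[72,1],[74,0]]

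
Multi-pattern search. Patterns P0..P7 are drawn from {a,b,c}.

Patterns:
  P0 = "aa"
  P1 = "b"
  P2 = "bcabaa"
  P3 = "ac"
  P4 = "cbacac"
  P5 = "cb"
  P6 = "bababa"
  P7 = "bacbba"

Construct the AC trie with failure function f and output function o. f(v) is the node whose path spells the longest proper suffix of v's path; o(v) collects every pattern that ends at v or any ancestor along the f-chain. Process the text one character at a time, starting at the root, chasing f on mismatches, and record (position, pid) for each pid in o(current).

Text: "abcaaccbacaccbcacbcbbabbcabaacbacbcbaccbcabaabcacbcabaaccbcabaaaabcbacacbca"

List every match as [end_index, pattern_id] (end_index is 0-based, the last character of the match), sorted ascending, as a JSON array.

Build automaton:
Trie nodes:
  0='ε' goto a→1 b→3 c→10
  1='a' goto a→2 c→9
  2='aa' goto ·  ←P0
  3='b' goto a→16 c→4  ←P1
  4='bc' goto a→5
  5='bca' goto b→6
  6='bcab' goto a→7
  7='bcaba' goto a→8
  8='bcabaa' goto ·  ←P2
  9='ac' goto ·  ←P3
  10='c' goto b→11
  11='cb' goto a→12  ←P5
  12='cba' goto c→13
  13='cbac' goto a→14
  14='cbaca' goto c→15
  15='cbacac' goto ·  ←P4
  16='ba' goto b→17 c→21
  17='bab' goto a→18
  18='baba' goto b→19
  19='babab' goto a→20
  20='bababa' goto ·  ←P6
  21='bac' goto b→22
  22='bacb' goto b→23
  23='bacbb' goto a→24
  24='bacbba' goto ·  ←P7

BFS fail/out derivation:
  fail(1) 'a': from fail(0)=0 chase 'a': 0 ⇒ 0;  out=∅∪out(0)=∅
  fail(3) 'b': from fail(0)=0 chase 'b': 0 ⇒ 0;  out={1}∪out(0)={1}
  fail(10) 'c': from fail(0)=0 chase 'c': 0 ⇒ 0;  out=∅∪out(0)=∅
  fail(2) 'aa': from fail(1)=0 chase 'a': 0 ⇒ 1;  out={0}∪out(1)={0}
  fail(4) 'bc': from fail(3)=0 chase 'c': 0 ⇒ 10;  out=∅∪out(10)=∅
  fail(9) 'ac': from fail(1)=0 chase 'c': 0 ⇒ 10;  out={3}∪out(10)={3}
  fail(11) 'cb': from fail(10)=0 chase 'b': 0 ⇒ 3;  out={5}∪out(3)={1,5}
  fail(16) 'ba': from fail(3)=0 chase 'a': 0 ⇒ 1;  out=∅∪out(1)=∅
  fail(5) 'bca': from fail(4)=10 chase 'a': 10→0 ⇒ 1;  out=∅∪out(1)=∅
  fail(12) 'cba': from fail(11)=3 chase 'a': 3 ⇒ 16;  out=∅∪out(16)=∅
  fail(17) 'bab': from fail(16)=1 chase 'b': 1→0 ⇒ 3;  out=∅∪out(3)={1}
  fail(21) 'bac': from fail(16)=1 chase 'c': 1 ⇒ 9;  out=∅∪out(9)={3}
  fail(6) 'bcab': from fail(5)=1 chase 'b': 1→0 ⇒ 3;  out=∅∪out(3)={1}
  fail(13) 'cbac': from fail(12)=16 chase 'c': 16 ⇒ 21;  out=∅∪out(21)={3}
  fail(18) 'baba': from fail(17)=3 chase 'a': 3 ⇒ 16;  out=∅∪out(16)=∅
  fail(22) 'bacb': from fail(21)=9 chase 'b': 9→10 ⇒ 11;  out=∅∪out(11)={1,5}
  fail(7) 'bcaba': from fail(6)=3 chase 'a': 3 ⇒ 16;  out=∅∪out(16)=∅
  fail(14) 'cbaca': from fail(13)=21 chase 'a': 21→9→10→0 ⇒ 1;  out=∅∪out(1)=∅
  fail(19) 'babab': from fail(18)=16 chase 'b': 16 ⇒ 17;  out=∅∪out(17)={1}
  fail(23) 'bacbb': from fail(22)=11 chase 'b': 11→3→0 ⇒ 3;  out=∅∪out(3)={1}
  fail(8) 'bcabaa': from fail(7)=16 chase 'a': 16→1 ⇒ 2;  out={2}∪out(2)={0,2}
  fail(15) 'cbacac': from fail(14)=1 chase 'c': 1 ⇒ 9;  out={4}∪out(9)={3,4}
  fail(20) 'bababa': from fail(19)=17 chase 'a': 17 ⇒ 18;  out={6}∪out(18)={6}
  fail(24) 'bacbba': from fail(23)=3 chase 'a': 3 ⇒ 16;  out={7}∪out(16)={7}

Run:
pos 0 'a': at 1
pos 1 'b': at 3 ·f  ** P1@[1:1]
pos 2 'c': at 4
pos 3 'a': at 5
pos 4 'a': at 2 ·f  ** P0@[3:4]
pos 5 'c': at 9 ·f  ** P3@[4:5]
pos 6 'c': at 10 ·f
pos 7 'b': at 11  ** P1@[7:7],P5@[6:7]
pos 8 'a': at 12
pos 9 'c': at 13  ** P3@[8:9]
pos 10 'a': at 14
pos 11 'c': at 15  ** P3@[10:11],P4@[6:11]
pos 12 'c': at 10 ·f
pos 13 'b': at 11  ** P1@[13:13],P5@[12:13]
pos 14 'c': at 4 ·f
pos 15 'a': at 5
pos 16 'c': at 9 ·f  ** P3@[15:16]
pos 17 'b': at 11 ·f  ** P1@[17:17],P5@[16:17]
pos 18 'c': at 4 ·f
pos 19 'b': at 11 ·f  ** P1@[19:19],P5@[18:19]
pos 20 'b': at 3 ·f  ** P1@[20:20]
pos 21 'a': at 16
pos 22 'b': at 17  ** P1@[22:22]
pos 23 'b': at 3 ·f  ** P1@[23:23]
pos 24 'c': at 4
pos 25 'a': at 5
pos 26 'b': at 6  ** P1@[26:26]
pos 27 'a': at 7
pos 28 'a': at 8  ** P0@[27:28],P2@[23:28]
pos 29 'c': at 9 ·f  ** P3@[28:29]
pos 30 'b': at 11 ·f  ** P1@[30:30],P5@[29:30]
pos 31 'a': at 12
pos 32 'c': at 13  ** P3@[31:32]
pos 33 'b': at 22 ·f  ** P1@[33:33],P5@[32:33]
pos 34 'c': at 4 ·f
pos 35 'b': at 11 ·f  ** P1@[35:35],P5@[34:35]
pos 36 'a': at 12
pos 37 'c': at 13  ** P3@[36:37]
pos 38 'c': at 10 ·f
pos 39 'b': at 11  ** P1@[39:39],P5@[38:39]
pos 40 'c': at 4 ·f
pos 41 'a': at 5
pos 42 'b': at 6  ** P1@[42:42]
pos 43 'a': at 7
pos 44 'a': at 8  ** P0@[43:44],P2@[39:44]
pos 45 'b': at 3 ·f  ** P1@[45:45]
pos 46 'c': at 4
pos 47 'a': at 5
pos 48 'c': at 9 ·f  ** P3@[47:48]
pos 49 'b': at 11 ·f  ** P1@[49:49],P5@[48:49]
pos 50 'c': at 4 ·f
pos 51 'a': at 5
pos 52 'b': at 6  ** P1@[52:52]
pos 53 'a': at 7
pos 54 'a': at 8  ** P0@[53:54],P2@[49:54]
pos 55 'c': at 9 ·f  ** P3@[54:55]
pos 56 'c': at 10 ·f
pos 57 'b': at 11  ** P1@[57:57],P5@[56:57]
pos 58 'c': at 4 ·f
pos 59 'a': at 5
pos 60 'b': at 6  ** P1@[60:60]
pos 61 'a': at 7
pos 62 'a': at 8  ** P0@[61:62],P2@[57:62]
pos 63 'a': at 2 ·f  ** P0@[62:63]
pos 64 'a': at 2 ·f  ** P0@[63:64]
pos 65 'b': at 3 ·f  ** P1@[65:65]
pos 66 'c': at 4
pos 67 'b': at 11 ·f  ** P1@[67:67],P5@[66:67]
pos 68 'a': at 12
pos 69 'c': at 13  ** P3@[68:69]
pos 70 'a': at 14
pos 71 'c': at 15  ** P3@[70:71],P4@[66:71]
pos 72 'b': at 11 ·f  ** P1@[72:72],P5@[71:72]
pos 73 'c': at 4 ·f
pos 74 'a': at 5

All matches (sorted): [[1,1],[4,0],[5,3],[7,1],[7,5],[9,3],[11,3],[11,4],[13,1],[13,5],[16,3],[17,1],[17,5],[19,1],[19,5],[20,1],[22,1],[23,1],[26,1],[28,0],[28,2],[29,3],[30,1],[30,5],[32,3],[33,1],[33,5],[35,1],[35,5],[37,3],[39,1],[39,5],[42,1],[44,0],[44,2],[45,1],[48,3],[49,1],[49,5],[52,1],[54,0],[54,2],[55,3],[57,1],[57,5],[60,1],[62,0],[62,2],[63,0],[64,0],[65,1],[67,1],[67,5],[69,3],[71,3],[71,4],[72,1],[72,5]]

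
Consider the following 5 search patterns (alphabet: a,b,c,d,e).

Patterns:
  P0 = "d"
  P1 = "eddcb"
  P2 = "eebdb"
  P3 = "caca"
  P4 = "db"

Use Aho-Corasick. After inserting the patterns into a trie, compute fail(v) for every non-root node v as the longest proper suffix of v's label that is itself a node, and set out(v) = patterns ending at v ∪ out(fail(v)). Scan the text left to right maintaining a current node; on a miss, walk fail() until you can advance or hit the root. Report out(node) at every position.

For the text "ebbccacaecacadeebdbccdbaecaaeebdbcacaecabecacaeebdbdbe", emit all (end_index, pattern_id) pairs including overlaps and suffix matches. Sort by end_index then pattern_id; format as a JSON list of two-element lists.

Build:
Trie (insert patterns):
  n0 'ε': c→11 d→1 e→2
  n1 'd': b→15  [P0 ends]
  n2 'e': d→3 e→7
  n3 'ed': d→4
  n4 'edd': c→5
  n5 'eddc': b→6
  n6 'eddcb': ·  [P1 ends]
  n7 'ee': b→8
  n8 'eeb': d→9
  n9 'eebd': b→10
  n10 'eebdb': ·  [P2 ends]
  n11 'c': a→12
  n12 'ca': c→13
  n13 'cac': a→14
  n14 'caca': ·  [P3 ends]
  n15 'db': ·  [P4 ends]

BFS fail/out derivation:
  n1('d'): parent n0 fail=0; on 'd' 0 → fail=0;  out {0}∪∅={0}
  n2('e'): parent n0 fail=0; on 'e' 0 → fail=0;  out ∅∪∅=∅
  n11('c'): parent n0 fail=0; on 'c' 0 → fail=0;  out ∅∪∅=∅
  n3('ed'): parent n2 fail=0; on 'd' 0 → fail=1;  out ∅∪{0}={0}
  n7('ee'): parent n2 fail=0; on 'e' 0 → fail=2;  out ∅∪∅=∅
  n12('ca'): parent n11 fail=0; on 'a' 0 → fail=0;  out ∅∪∅=∅
  n15('db'): parent n1 fail=0; on 'b' 0 → fail=0;  out {4}∪∅={4}
  n4('edd'): parent n3 fail=1; on 'd' 1→0 → fail=1;  out ∅∪{0}={0}
  n8('eeb'): parent n7 fail=2; on 'b' 2→0 → fail=0;  out ∅∪∅=∅
  n13('cac'): parent n12 fail=0; on 'c' 0 → fail=11;  out ∅∪∅=∅
  n5('eddc'): parent n4 fail=1; on 'c' 1→0 → fail=11;  out ∅∪∅=∅
  n9('eebd'): parent n8 fail=0; on 'd' 0 → fail=1;  out ∅∪{0}={0}
  n14('caca'): parent n13 fail=11; on 'a' 11 → fail=12;  out {3}∪∅={3}
  n6('eddcb'): parent n5 fail=11; on 'b' 11→0 → fail=0;  out {1}∪∅={1}
  n10('eebdb'): parent n9 fail=1; on 'b' 1 → fail=15;  out {2}∪{4}={2,4}

Scan:
pos 0 'e': at 2
pos 1 'b': at 0 (via fail)
pos 2 'b': at 0
pos 3 'c': at 11
pos 4 'c': at 11 (via fail)
pos 5 'a': at 12
pos 6 'c': at 13
pos 7 'a': at 14  ** P3@[4:7]
pos 8 'e': at 2 (via fail)
pos 9 'c': at 11 (via fail)
pos 10 'a': at 12
pos 11 'c': at 13
pos 12 'a': at 14  ** P3@[9:12]
pos 13 'd': at 1 (via fail)  ** P0@[13:13]
pos 14 'e': at 2 (via fail)
pos 15 'e': at 7
pos 16 'b': at 8
pos 17 'd': at 9  ** P0@[17:17]
pos 18 'b': at 10  ** P2@[14:18],P4@[17:18]
pos 19 'c': at 11 (via fail)
pos 20 'c': at 11 (via fail)
pos 21 'd': at 1 (via fail)  ** P0@[21:21]
pos 22 'b': at 15  ** P4@[21:22]
pos 23 'a': at 0 (via fail)
pos 24 'e': at 2
pos 25 'c': at 11 (via fail)
pos 26 'a': at 12
pos 27 'a': at 0 (via fail)
pos 28 'e': at 2
pos 29 'e': at 7
pos 30 'b': at 8
pos 31 'd': at 9  ** P0@[31:31]
pos 32 'b': at 10  ** P2@[28:32],P4@[31:32]
pos 33 'c': at 11 (via fail)
pos 34 'a': at 12
pos 35 'c': at 13
pos 36 'a': at 14  ** P3@[33:36]
pos 37 'e': at 2 (via fail)
pos 38 'c': at 11 (via fail)
pos 39 'a': at 12
pos 40 'b': at 0 (via fail)
pos 41 'e': at 2
pos 42 'c': at 11 (via fail)
pos 43 'a': at 12
pos 44 'c': at 13
pos 45 'a': at 14  ** P3@[42:45]
pos 46 'e': at 2 (via fail)
pos 47 'e': at 7
pos 48 'b': at 8
pos 49 'd': at 9  ** P0@[49:49]
pos 50 'b': at 10  ** P2@[46:50],P4@[49:50]
pos 51 'd': at 1 (via fail)  ** P0@[51:51]
pos 52 'b': at 15  ** P4@[51:52]
pos 53 'e': at 2 (via fail)

Matches: [[7,3],[12,3],[13,0],[17,0],[18,2],[18,4],[21,0],[22,4],[31,0],[32,2],[32,4],[36,3],[45,3],[49,0],[50,2],[50,4],[51,0],[52,4]]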